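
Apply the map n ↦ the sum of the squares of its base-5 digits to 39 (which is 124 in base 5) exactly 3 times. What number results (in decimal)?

13

39 = (1,2,4)_5 → 1² + 2² + 4² = 1 + 4 + 16 = 21
21 = (4,1)_5 → 4² + 1² = 16 + 1 = 17
17 = (3,2)_5 → 3² + 2² = 9 + 4 = 13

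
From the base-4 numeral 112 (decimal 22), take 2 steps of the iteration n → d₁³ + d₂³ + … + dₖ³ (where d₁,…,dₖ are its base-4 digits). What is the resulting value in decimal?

16

22 = (1,1,2)_4 → 1³ + 1³ + 2³ = 10
10 = (2,2)_4 → 2³ + 2³ = 16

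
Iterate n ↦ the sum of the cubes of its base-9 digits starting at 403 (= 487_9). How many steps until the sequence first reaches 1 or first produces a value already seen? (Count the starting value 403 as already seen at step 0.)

8

403 = (4,8,7)_9 → 4³ + 8³ + 7³ = 64 + 512 + 343 = 919
919 = (1,2,3,1)_9 → 1³ + 2³ + 3³ + 1³ = 1 + 8 + 27 + 1 = 37
37 = (4,1)_9 → 4³ + 1³ = 64 + 1 = 65
65 = (7,2)_9 → 7³ + 2³ = 343 + 8 = 351
351 = (4,3,0)_9 → 4³ + 3³ + 0³ = 64 + 27 + 0 = 91
91 = (1,1,1)_9 → 1³ + 1³ + 1³ = 1 + 1 + 1 = 3
3 = (3)_9 → 3³ = 27
27 = (3,0)_9 → 3³ + 0³ = 27 + 0 = 27  — 27 repeats.
That took 8 steps.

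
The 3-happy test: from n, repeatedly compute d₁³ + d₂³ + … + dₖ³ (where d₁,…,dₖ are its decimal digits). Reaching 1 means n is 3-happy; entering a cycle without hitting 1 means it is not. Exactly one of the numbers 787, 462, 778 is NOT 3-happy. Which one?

787: 787 → 1198 → 1243 → 100 → 1  — reaches 1 (3-happy)
462: 462 → 288 → 1032 → 36 → 243 → 99 → 1458 → 702 → 351 → 153 → 153  — repeats 153 (not 3-happy)
778: 778 → 1198 → 1243 → 100 → 1  — reaches 1 (3-happy)

462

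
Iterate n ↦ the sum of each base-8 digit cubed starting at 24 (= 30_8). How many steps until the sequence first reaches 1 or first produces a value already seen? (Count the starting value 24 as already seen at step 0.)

4

24 = (3,0)_8 → 3³ + 0³ = 27 + 0 = 27
27 = (3,3)_8 → 3³ + 3³ = 27 + 27 = 54
54 = (6,6)_8 → 6³ + 6³ = 216 + 216 = 432
432 = (6,6,0)_8 → 6³ + 6³ + 0³ = 216 + 216 + 0 = 432  — 432 repeats.
That took 4 steps.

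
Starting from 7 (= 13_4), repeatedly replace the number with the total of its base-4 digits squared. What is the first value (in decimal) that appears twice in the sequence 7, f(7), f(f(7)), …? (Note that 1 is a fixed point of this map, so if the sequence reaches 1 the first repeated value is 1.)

1

7 = (1,3)_4 → 1² + 3² = 10
10 = (2,2)_4 → 2² + 2² = 8
8 = (2,0)_4 → 2² + 0² = 4
4 = (1,0)_4 → 1² + 0² = 1  — reached the fixed point 1.
1 → 1, so 1 is the first repeated value.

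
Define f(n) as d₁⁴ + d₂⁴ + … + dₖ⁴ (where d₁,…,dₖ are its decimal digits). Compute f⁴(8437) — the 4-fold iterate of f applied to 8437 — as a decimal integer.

8437 → 8⁴ + 4⁴ + 3⁴ + 7⁴ = 6834
6834 → 6⁴ + 8⁴ + 3⁴ + 4⁴ = 5729
5729 → 5⁴ + 7⁴ + 2⁴ + 9⁴ = 9603
9603 → 9⁴ + 6⁴ + 0⁴ + 3⁴ = 7938

7938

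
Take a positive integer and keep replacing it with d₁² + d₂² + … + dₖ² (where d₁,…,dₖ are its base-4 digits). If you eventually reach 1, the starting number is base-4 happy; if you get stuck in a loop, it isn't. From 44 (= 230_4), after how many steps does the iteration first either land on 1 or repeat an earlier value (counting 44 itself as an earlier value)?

5

44 = (2,3,0)_4 → 2² + 3² + 0² = 13
13 = (3,1)_4 → 3² + 1² = 10
10 = (2,2)_4 → 2² + 2² = 8
8 = (2,0)_4 → 2² + 0² = 4
4 = (1,0)_4 → 1² + 0² = 1  — reached 1.
That took 5 steps.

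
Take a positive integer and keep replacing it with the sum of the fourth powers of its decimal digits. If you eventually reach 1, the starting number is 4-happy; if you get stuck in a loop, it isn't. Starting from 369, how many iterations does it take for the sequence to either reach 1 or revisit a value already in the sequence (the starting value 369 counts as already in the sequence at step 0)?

369 → 3⁴ + 6⁴ + 9⁴ = 7938
7938 → 7⁴ + 9⁴ + 3⁴ + 8⁴ = 13139
13139 → 1⁴ + 3⁴ + 1⁴ + 3⁴ + 9⁴ = 6725
6725 → 6⁴ + 7⁴ + 2⁴ + 5⁴ = 4338
4338 → 4⁴ + 3⁴ + 3⁴ + 8⁴ = 4514
4514 → 4⁴ + 5⁴ + 1⁴ + 4⁴ = 1138
1138 → 1⁴ + 1⁴ + 3⁴ + 8⁴ = 4179
4179 → 4⁴ + 1⁴ + 7⁴ + 9⁴ = 9219
9219 → 9⁴ + 2⁴ + 1⁴ + 9⁴ = 13139  — 13139 repeats.
That took 9 steps.

9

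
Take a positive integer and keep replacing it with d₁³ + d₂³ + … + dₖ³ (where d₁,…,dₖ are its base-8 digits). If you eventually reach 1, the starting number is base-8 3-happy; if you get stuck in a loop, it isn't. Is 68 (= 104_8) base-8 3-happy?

68 = (1,0,4)_8 → 1³ + 0³ + 4³ = 1 + 0 + 64 = 65
65 = (1,0,1)_8 → 1³ + 0³ + 1³ = 1 + 0 + 1 = 2
2 = (2)_8 → 2³ = 8
8 = (1,0)_8 → 1³ + 0³ = 1 + 0 = 1  — reached 1.

base-8 3-happy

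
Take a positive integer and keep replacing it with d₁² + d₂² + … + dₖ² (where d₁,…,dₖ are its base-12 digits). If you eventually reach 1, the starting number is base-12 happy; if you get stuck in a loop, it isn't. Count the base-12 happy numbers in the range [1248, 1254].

1

1248: 1248 → 128 → 164 → 66 → 61 → 26 → 8 → 64 → 41 → 34 → 104 → 128  — not base-12 happy
1249: 1249 → 129 → 181 → 11 → 121 → 101 → 89 → 74 → 40 → 25 → 5 → 25  — not base-12 happy
1250: 1250 → 132 → 121 → 101 → 89 → 74 → 40 → 25 → 5 → 25  — not base-12 happy
1251: 1251 → 137 → 146 → 5 → 25 → 5  — not base-12 happy
1252: 1252 → 144 → 1  — base-12 happy
1253: 1253 → 153 → 82 → 136 → 137 → 146 → 5 → 25 → 5  — not base-12 happy
1254: 1254 → 164 → 66 → 61 → 26 → 8 → 64 → 41 → 34 → 104 → 128 → 164  — not base-12 happy
base-12 happy: 1252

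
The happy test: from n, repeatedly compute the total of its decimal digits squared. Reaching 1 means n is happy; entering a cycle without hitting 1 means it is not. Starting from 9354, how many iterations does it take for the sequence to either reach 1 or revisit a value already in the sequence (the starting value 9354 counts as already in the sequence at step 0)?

9354 → 9² + 3² + 5² + 4² = 81 + 9 + 25 + 16 = 131
131 → 1² + 3² + 1² = 1 + 9 + 1 = 11
11 → 1² + 1² = 1 + 1 = 2
2 → 2² = 4
4 → 4² = 16
16 → 1² + 6² = 1 + 36 = 37
37 → 3² + 7² = 9 + 49 = 58
58 → 5² + 8² = 25 + 64 = 89
89 → 8² + 9² = 64 + 81 = 145
145 → 1² + 4² + 5² = 1 + 16 + 25 = 42
42 → 4² + 2² = 16 + 4 = 20
20 → 2² + 0² = 4 + 0 = 4  — 4 repeats.
That took 12 steps.

12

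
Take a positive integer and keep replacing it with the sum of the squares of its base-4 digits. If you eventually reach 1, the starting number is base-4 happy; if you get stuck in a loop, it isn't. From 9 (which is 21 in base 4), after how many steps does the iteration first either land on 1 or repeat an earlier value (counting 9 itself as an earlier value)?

4

9 = (2,1)_4 → 2² + 1² = 5
5 = (1,1)_4 → 1² + 1² = 2
2 = (2)_4 → 2² = 4
4 = (1,0)_4 → 1² + 0² = 1  — reached 1.
That took 4 steps.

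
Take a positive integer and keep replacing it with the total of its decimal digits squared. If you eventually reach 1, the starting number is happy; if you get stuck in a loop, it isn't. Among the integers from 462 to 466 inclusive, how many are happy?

1

462: 462 → 56 → 61 → 37 → 58 → 89 → 145 → 42 → 20 → 4 → 16 → 37  (repeats 37)
463: 463 → 61 → 37 → 58 → 89 → 145 → 42 → 20 → 4 → 16 → 37  (repeats 37)
464: 464 → 68 → 100 → 1  (reaches 1)
465: 465 → 77 → 98 → 145 → 42 → 20 → 4 → 16 → 37 → 58 → 89 → 145  (repeats 145)
466: 466 → 88 → 128 → 69 → 117 → 51 → 26 → 40 → 16 → 37 → 58 → 89 → 145 → 42 → 20 → 4 → 16  (repeats 16)
happy: 464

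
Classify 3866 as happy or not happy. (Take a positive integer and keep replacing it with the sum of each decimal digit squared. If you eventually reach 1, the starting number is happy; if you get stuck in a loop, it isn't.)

not happy

3866 → 3² + 8² + 6² + 6² = 145
145 → 1² + 4² + 5² = 42
42 → 4² + 2² = 20
20 → 2² + 0² = 4
4 → 4² = 16
16 → 1² + 6² = 37
37 → 3² + 7² = 58
58 → 5² + 8² = 89
89 → 8² + 9² = 145  — 145 already seen; the sequence cycles without reaching 1.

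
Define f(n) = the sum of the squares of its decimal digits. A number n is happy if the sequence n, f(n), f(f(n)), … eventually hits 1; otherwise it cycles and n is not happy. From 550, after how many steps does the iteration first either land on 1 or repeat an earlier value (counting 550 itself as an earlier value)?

13

550 → 5² + 5² + 0² = 50
50 → 5² + 0² = 25
25 → 2² + 5² = 29
29 → 2² + 9² = 85
85 → 8² + 5² = 89
89 → 8² + 9² = 145
145 → 1² + 4² + 5² = 42
42 → 4² + 2² = 20
20 → 2² + 0² = 4
4 → 4² = 16
16 → 1² + 6² = 37
37 → 3² + 7² = 58
58 → 5² + 8² = 89  — 89 repeats.
That took 13 steps.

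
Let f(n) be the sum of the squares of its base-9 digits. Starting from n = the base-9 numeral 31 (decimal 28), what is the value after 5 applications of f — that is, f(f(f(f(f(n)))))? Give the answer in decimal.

50

28 = (3,1)_9 → 3² + 1² = 10
10 = (1,1)_9 → 1² + 1² = 2
2 = (2)_9 → 2² = 4
4 = (4)_9 → 4² = 16
16 = (1,7)_9 → 1² + 7² = 50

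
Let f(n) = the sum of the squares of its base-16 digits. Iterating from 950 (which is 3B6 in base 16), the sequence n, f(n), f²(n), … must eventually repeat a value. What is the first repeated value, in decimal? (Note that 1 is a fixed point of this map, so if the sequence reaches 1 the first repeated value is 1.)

950 = (3,11,6)_16 → 3² + 11² + 6² = 9 + 121 + 36 = 166
166 = (10,6)_16 → 10² + 6² = 100 + 36 = 136
136 = (8,8)_16 → 8² + 8² = 64 + 64 = 128
128 = (8,0)_16 → 8² + 0² = 64 + 0 = 64
64 = (4,0)_16 → 4² + 0² = 16 + 0 = 16
16 = (1,0)_16 → 1² + 0² = 1 + 0 = 1  — reached the fixed point 1.
1 → 1, so 1 is the first repeated value.

1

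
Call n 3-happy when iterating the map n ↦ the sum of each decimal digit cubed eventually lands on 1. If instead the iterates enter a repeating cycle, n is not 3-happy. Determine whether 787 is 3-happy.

3-happy

787 → 7³ + 8³ + 7³ = 343 + 512 + 343 = 1198
1198 → 1³ + 1³ + 9³ + 8³ = 1 + 1 + 729 + 512 = 1243
1243 → 1³ + 2³ + 4³ + 3³ = 1 + 8 + 64 + 27 = 100
100 → 1³ + 0³ + 0³ = 1 + 0 + 0 = 1  — reached 1.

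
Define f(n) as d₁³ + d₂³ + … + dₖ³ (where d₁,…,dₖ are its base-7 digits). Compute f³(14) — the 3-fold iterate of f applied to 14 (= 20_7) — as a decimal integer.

14 = (2,0)_7 → 8
8 = (1,1)_7 → 2
2 = (2)_7 → 8

8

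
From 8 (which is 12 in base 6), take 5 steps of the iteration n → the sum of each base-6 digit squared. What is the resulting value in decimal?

41

8 = (1,2)_6 → 5
5 = (5)_6 → 25
25 = (4,1)_6 → 17
17 = (2,5)_6 → 29
29 = (4,5)_6 → 41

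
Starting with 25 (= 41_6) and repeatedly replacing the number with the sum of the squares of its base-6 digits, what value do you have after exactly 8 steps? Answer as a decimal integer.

25 = (4,1)_6 → 17
17 = (2,5)_6 → 29
29 = (4,5)_6 → 41
41 = (1,0,5)_6 → 26
26 = (4,2)_6 → 20
20 = (3,2)_6 → 13
13 = (2,1)_6 → 5
5 = (5)_6 → 25

25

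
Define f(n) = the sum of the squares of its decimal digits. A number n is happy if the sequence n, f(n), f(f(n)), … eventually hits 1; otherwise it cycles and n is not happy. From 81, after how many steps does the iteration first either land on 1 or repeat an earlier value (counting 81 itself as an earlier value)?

11

81 → 8² + 1² = 65
65 → 6² + 5² = 61
61 → 6² + 1² = 37
37 → 3² + 7² = 58
58 → 5² + 8² = 89
89 → 8² + 9² = 145
145 → 1² + 4² + 5² = 42
42 → 4² + 2² = 20
20 → 2² + 0² = 4
4 → 4² = 16
16 → 1² + 6² = 37  — 37 repeats.
That took 11 steps.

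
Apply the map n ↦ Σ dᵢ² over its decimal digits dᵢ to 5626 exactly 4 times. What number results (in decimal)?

16

5626 → 5² + 6² + 2² + 6² = 25 + 36 + 4 + 36 = 101
101 → 1² + 0² + 1² = 1 + 0 + 1 = 2
2 → 2² = 4
4 → 4² = 16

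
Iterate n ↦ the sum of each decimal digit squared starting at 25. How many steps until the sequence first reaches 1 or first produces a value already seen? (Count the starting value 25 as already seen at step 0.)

25 → 2² + 5² = 4 + 25 = 29
29 → 2² + 9² = 4 + 81 = 85
85 → 8² + 5² = 64 + 25 = 89
89 → 8² + 9² = 64 + 81 = 145
145 → 1² + 4² + 5² = 1 + 16 + 25 = 42
42 → 4² + 2² = 16 + 4 = 20
20 → 2² + 0² = 4 + 0 = 4
4 → 4² = 16
16 → 1² + 6² = 1 + 36 = 37
37 → 3² + 7² = 9 + 49 = 58
58 → 5² + 8² = 25 + 64 = 89  — 89 repeats.
That took 11 steps.

11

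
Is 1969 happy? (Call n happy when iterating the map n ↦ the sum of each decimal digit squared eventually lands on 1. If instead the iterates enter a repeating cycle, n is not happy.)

not happy

1969 → 199
199 → 163
163 → 46
46 → 52
52 → 29
29 → 85
85 → 89
89 → 145
145 → 42
42 → 20
20 → 4
4 → 16
16 → 37
37 → 58
58 → 89  — 89 already seen; the sequence cycles without reaching 1.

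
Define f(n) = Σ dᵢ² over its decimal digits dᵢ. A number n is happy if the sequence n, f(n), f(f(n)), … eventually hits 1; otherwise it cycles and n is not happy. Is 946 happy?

happy

946 → 133
133 → 19
19 → 82
82 → 68
68 → 100
100 → 1  — reached 1.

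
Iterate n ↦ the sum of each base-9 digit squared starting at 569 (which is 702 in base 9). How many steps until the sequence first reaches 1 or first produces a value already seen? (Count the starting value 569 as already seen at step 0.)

569 = (7,0,2)_9 → 7² + 0² + 2² = 53
53 = (5,8)_9 → 5² + 8² = 89
89 = (1,0,8)_9 → 1² + 0² + 8² = 65
65 = (7,2)_9 → 7² + 2² = 53  — 53 repeats.
That took 4 steps.

4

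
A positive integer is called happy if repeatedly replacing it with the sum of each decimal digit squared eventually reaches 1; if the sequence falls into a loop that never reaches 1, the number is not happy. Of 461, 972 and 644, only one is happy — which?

461: 461 → 53 → 34 → 25 → 29 → 85 → 89 → 145 → 42 → 20 → 4 → 16 → 37 → 58 → 89  — repeats 89 (not happy)
972: 972 → 134 → 26 → 40 → 16 → 37 → 58 → 89 → 145 → 42 → 20 → 4 → 16  — repeats 16 (not happy)
644: 644 → 68 → 100 → 1  — reaches 1 (happy)

644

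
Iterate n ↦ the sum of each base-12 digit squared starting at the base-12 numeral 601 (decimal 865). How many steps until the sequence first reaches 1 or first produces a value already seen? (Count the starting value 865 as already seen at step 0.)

5

865 = (6,0,1)_12 → 6² + 0² + 1² = 36 + 0 + 1 = 37
37 = (3,1)_12 → 3² + 1² = 9 + 1 = 10
10 = (10)_12 → 10² = 100
100 = (8,4)_12 → 8² + 4² = 64 + 16 = 80
80 = (6,8)_12 → 6² + 8² = 36 + 64 = 100  — 100 repeats.
That took 5 steps.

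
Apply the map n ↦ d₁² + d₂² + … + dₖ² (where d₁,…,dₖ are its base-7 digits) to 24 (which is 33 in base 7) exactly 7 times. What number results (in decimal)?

16

24 = (3,3)_7 → 3² + 3² = 18
18 = (2,4)_7 → 2² + 4² = 20
20 = (2,6)_7 → 2² + 6² = 40
40 = (5,5)_7 → 5² + 5² = 50
50 = (1,0,1)_7 → 1² + 0² + 1² = 2
2 = (2)_7 → 2² = 4
4 = (4)_7 → 4² = 16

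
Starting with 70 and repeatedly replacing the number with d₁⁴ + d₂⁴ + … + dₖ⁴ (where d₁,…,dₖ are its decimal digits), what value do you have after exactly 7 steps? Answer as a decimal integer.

70 → 7⁴ + 0⁴ = 2401 + 0 = 2401
2401 → 2⁴ + 4⁴ + 0⁴ + 1⁴ = 16 + 256 + 0 + 1 = 273
273 → 2⁴ + 7⁴ + 3⁴ = 16 + 2401 + 81 = 2498
2498 → 2⁴ + 4⁴ + 9⁴ + 8⁴ = 16 + 256 + 6561 + 4096 = 10929
10929 → 1⁴ + 0⁴ + 9⁴ + 2⁴ + 9⁴ = 1 + 0 + 6561 + 16 + 6561 = 13139
13139 → 1⁴ + 3⁴ + 1⁴ + 3⁴ + 9⁴ = 1 + 81 + 1 + 81 + 6561 = 6725
6725 → 6⁴ + 7⁴ + 2⁴ + 5⁴ = 1296 + 2401 + 16 + 625 = 4338

4338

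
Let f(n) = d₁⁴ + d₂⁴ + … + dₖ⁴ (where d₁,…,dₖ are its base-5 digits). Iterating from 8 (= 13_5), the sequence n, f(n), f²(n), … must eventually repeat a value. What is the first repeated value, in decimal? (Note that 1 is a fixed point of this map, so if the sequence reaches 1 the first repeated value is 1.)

528

8 = (1,3)_5 → 1⁴ + 3⁴ = 82
82 = (3,1,2)_5 → 3⁴ + 1⁴ + 2⁴ = 98
98 = (3,4,3)_5 → 3⁴ + 4⁴ + 3⁴ = 418
418 = (3,1,3,3)_5 → 3⁴ + 1⁴ + 3⁴ + 3⁴ = 244
244 = (1,4,3,4)_5 → 1⁴ + 4⁴ + 3⁴ + 4⁴ = 594
594 = (4,3,3,4)_5 → 4⁴ + 3⁴ + 3⁴ + 4⁴ = 674
674 = (1,0,1,4,4)_5 → 1⁴ + 0⁴ + 1⁴ + 4⁴ + 4⁴ = 514
514 = (4,0,2,4)_5 → 4⁴ + 0⁴ + 2⁴ + 4⁴ = 528
528 = (4,1,0,3)_5 → 4⁴ + 1⁴ + 0⁴ + 3⁴ = 338
338 = (2,3,2,3)_5 → 2⁴ + 3⁴ + 2⁴ + 3⁴ = 194
194 = (1,2,3,4)_5 → 1⁴ + 2⁴ + 3⁴ + 4⁴ = 354
354 = (2,4,0,4)_5 → 2⁴ + 4⁴ + 0⁴ + 4⁴ = 528  — 528 already appeared earlier.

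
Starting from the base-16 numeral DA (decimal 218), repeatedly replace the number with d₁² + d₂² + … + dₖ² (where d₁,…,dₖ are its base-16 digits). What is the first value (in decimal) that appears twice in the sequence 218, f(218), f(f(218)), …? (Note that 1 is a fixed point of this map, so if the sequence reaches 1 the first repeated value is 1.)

169

218 = (13,10)_16 → 13² + 10² = 169 + 100 = 269
269 = (1,0,13)_16 → 1² + 0² + 13² = 1 + 0 + 169 = 170
170 = (10,10)_16 → 10² + 10² = 100 + 100 = 200
200 = (12,8)_16 → 12² + 8² = 144 + 64 = 208
208 = (13,0)_16 → 13² + 0² = 169 + 0 = 169
169 = (10,9)_16 → 10² + 9² = 100 + 81 = 181
181 = (11,5)_16 → 11² + 5² = 121 + 25 = 146
146 = (9,2)_16 → 9² + 2² = 81 + 4 = 85
85 = (5,5)_16 → 5² + 5² = 25 + 25 = 50
50 = (3,2)_16 → 3² + 2² = 9 + 4 = 13
13 = (13)_16 → 13² = 169  — 169 already appeared earlier.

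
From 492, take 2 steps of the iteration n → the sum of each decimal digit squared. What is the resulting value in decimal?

2

492 → 4² + 9² + 2² = 101
101 → 1² + 0² + 1² = 2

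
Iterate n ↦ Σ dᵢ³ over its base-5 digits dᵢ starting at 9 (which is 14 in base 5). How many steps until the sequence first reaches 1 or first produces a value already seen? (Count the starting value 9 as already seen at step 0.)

9 = (1,4)_5 → 65
65 = (2,3,0)_5 → 35
35 = (1,2,0)_5 → 9  — 9 repeats.
That took 3 steps.

3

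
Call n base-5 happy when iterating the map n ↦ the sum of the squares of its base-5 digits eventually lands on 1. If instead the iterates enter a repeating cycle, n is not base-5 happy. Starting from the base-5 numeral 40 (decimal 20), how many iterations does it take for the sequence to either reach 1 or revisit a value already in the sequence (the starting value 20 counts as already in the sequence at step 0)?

4

20 = (4,0)_5 → 4² + 0² = 16
16 = (3,1)_5 → 3² + 1² = 10
10 = (2,0)_5 → 2² + 0² = 4
4 = (4)_5 → 4² = 16  — 16 repeats.
That took 4 steps.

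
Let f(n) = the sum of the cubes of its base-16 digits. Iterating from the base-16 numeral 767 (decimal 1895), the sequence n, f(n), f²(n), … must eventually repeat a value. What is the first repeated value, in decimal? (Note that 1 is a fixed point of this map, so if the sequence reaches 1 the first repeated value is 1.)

1895 = (7,6,7)_16 → 7³ + 6³ + 7³ = 902
902 = (3,8,6)_16 → 3³ + 8³ + 6³ = 755
755 = (2,15,3)_16 → 2³ + 15³ + 3³ = 3410
3410 = (13,5,2)_16 → 13³ + 5³ + 2³ = 2330
2330 = (9,1,10)_16 → 9³ + 1³ + 10³ = 1730
1730 = (6,12,2)_16 → 6³ + 12³ + 2³ = 1952
1952 = (7,10,0)_16 → 7³ + 10³ + 0³ = 1343
1343 = (5,3,15)_16 → 5³ + 3³ + 15³ = 3527
3527 = (13,12,7)_16 → 13³ + 12³ + 7³ = 4268
4268 = (1,0,10,12)_16 → 1³ + 0³ + 10³ + 12³ = 2729
2729 = (10,10,9)_16 → 10³ + 10³ + 9³ = 2729  — 2729 already appeared earlier.

2729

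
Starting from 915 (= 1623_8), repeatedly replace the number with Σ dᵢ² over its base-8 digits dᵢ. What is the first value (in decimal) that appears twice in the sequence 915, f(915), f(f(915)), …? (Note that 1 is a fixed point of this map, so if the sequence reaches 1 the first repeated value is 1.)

25

915 = (1,6,2,3)_8 → 1² + 6² + 2² + 3² = 1 + 36 + 4 + 9 = 50
50 = (6,2)_8 → 6² + 2² = 36 + 4 = 40
40 = (5,0)_8 → 5² + 0² = 25 + 0 = 25
25 = (3,1)_8 → 3² + 1² = 9 + 1 = 10
10 = (1,2)_8 → 1² + 2² = 1 + 4 = 5
5 = (5)_8 → 5² = 25  — 25 already appeared earlier.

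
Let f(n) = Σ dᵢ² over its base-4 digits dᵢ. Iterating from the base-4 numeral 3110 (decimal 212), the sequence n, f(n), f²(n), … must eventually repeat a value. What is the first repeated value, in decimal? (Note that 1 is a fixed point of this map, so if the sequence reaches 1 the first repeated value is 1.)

1

212 = (3,1,1,0)_4 → 11
11 = (2,3)_4 → 13
13 = (3,1)_4 → 10
10 = (2,2)_4 → 8
8 = (2,0)_4 → 4
4 = (1,0)_4 → 1  — reached the fixed point 1.
1 → 1, so 1 is the first repeated value.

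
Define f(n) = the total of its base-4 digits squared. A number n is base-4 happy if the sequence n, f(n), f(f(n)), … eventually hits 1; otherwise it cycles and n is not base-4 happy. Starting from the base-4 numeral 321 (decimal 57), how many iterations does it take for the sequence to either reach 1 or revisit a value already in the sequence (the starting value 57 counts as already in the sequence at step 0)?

6

57 = (3,2,1)_4 → 14
14 = (3,2)_4 → 13
13 = (3,1)_4 → 10
10 = (2,2)_4 → 8
8 = (2,0)_4 → 4
4 = (1,0)_4 → 1  — reached 1.
That took 6 steps.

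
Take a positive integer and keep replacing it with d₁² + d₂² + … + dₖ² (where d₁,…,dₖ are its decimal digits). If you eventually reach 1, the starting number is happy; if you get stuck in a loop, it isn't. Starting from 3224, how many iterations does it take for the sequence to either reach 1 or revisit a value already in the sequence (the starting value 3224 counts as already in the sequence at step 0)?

13

3224 → 3² + 2² + 2² + 4² = 9 + 4 + 4 + 16 = 33
33 → 3² + 3² = 9 + 9 = 18
18 → 1² + 8² = 1 + 64 = 65
65 → 6² + 5² = 36 + 25 = 61
61 → 6² + 1² = 36 + 1 = 37
37 → 3² + 7² = 9 + 49 = 58
58 → 5² + 8² = 25 + 64 = 89
89 → 8² + 9² = 64 + 81 = 145
145 → 1² + 4² + 5² = 1 + 16 + 25 = 42
42 → 4² + 2² = 16 + 4 = 20
20 → 2² + 0² = 4 + 0 = 4
4 → 4² = 16
16 → 1² + 6² = 1 + 36 = 37  — 37 repeats.
That took 13 steps.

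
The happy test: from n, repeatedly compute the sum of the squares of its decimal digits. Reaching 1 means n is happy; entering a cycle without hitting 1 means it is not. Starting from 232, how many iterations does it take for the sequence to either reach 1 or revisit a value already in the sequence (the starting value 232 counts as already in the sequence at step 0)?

232 → 2² + 3² + 2² = 17
17 → 1² + 7² = 50
50 → 5² + 0² = 25
25 → 2² + 5² = 29
29 → 2² + 9² = 85
85 → 8² + 5² = 89
89 → 8² + 9² = 145
145 → 1² + 4² + 5² = 42
42 → 4² + 2² = 20
20 → 2² + 0² = 4
4 → 4² = 16
16 → 1² + 6² = 37
37 → 3² + 7² = 58
58 → 5² + 8² = 89  — 89 repeats.
That took 14 steps.

14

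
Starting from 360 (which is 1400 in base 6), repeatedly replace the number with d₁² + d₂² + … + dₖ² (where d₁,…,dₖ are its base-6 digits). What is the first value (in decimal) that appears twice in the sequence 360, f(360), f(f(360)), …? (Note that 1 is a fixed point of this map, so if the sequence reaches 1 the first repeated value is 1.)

360 = (1,4,0,0)_6 → 1² + 4² + 0² + 0² = 1 + 16 + 0 + 0 = 17
17 = (2,5)_6 → 2² + 5² = 4 + 25 = 29
29 = (4,5)_6 → 4² + 5² = 16 + 25 = 41
41 = (1,0,5)_6 → 1² + 0² + 5² = 1 + 0 + 25 = 26
26 = (4,2)_6 → 4² + 2² = 16 + 4 = 20
20 = (3,2)_6 → 3² + 2² = 9 + 4 = 13
13 = (2,1)_6 → 2² + 1² = 4 + 1 = 5
5 = (5)_6 → 5² = 25
25 = (4,1)_6 → 4² + 1² = 16 + 1 = 17  — 17 already appeared earlier.

17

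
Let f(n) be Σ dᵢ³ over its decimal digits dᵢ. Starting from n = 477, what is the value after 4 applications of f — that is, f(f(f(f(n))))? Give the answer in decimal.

1080

477 → 4³ + 7³ + 7³ = 750
750 → 7³ + 5³ + 0³ = 468
468 → 4³ + 6³ + 8³ = 792
792 → 7³ + 9³ + 2³ = 1080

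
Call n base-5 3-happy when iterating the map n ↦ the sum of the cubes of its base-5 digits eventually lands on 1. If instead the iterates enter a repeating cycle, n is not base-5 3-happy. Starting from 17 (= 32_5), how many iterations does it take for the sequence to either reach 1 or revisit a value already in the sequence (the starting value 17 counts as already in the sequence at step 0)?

17 = (3,2)_5 → 35
35 = (1,2,0)_5 → 9
9 = (1,4)_5 → 65
65 = (2,3,0)_5 → 35  — 35 repeats.
That took 4 steps.

4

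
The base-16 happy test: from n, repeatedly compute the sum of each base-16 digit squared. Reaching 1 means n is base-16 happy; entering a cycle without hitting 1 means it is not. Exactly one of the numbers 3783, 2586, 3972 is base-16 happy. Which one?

3972

3783: 3783 → 389 → 90 → 125 → 218 → 269 → 170 → 200 → 208 → 169 → 181 → 146 → 85 → 50 → 13 → 169  — repeats 169 (not base-16 happy)
2586: 2586 → 201 → 225 → 197 → 169 → 181 → 146 → 85 → 50 → 13 → 169  — repeats 169 (not base-16 happy)
3972: 3972 → 305 → 11 → 121 → 130 → 68 → 32 → 4 → 16 → 1  — reaches 1 (base-16 happy)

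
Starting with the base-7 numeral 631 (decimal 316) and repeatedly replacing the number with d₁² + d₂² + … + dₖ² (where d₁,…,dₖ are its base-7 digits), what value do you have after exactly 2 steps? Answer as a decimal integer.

316 = (6,3,1)_7 → 46
46 = (6,4)_7 → 52

52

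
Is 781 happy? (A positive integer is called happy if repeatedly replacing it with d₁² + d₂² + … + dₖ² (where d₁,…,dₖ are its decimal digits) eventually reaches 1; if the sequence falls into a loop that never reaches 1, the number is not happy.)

not happy

781 → 7² + 8² + 1² = 49 + 64 + 1 = 114
114 → 1² + 1² + 4² = 1 + 1 + 16 = 18
18 → 1² + 8² = 1 + 64 = 65
65 → 6² + 5² = 36 + 25 = 61
61 → 6² + 1² = 36 + 1 = 37
37 → 3² + 7² = 9 + 49 = 58
58 → 5² + 8² = 25 + 64 = 89
89 → 8² + 9² = 64 + 81 = 145
145 → 1² + 4² + 5² = 1 + 16 + 25 = 42
42 → 4² + 2² = 16 + 4 = 20
20 → 2² + 0² = 4 + 0 = 4
4 → 4² = 16
16 → 1² + 6² = 1 + 36 = 37  — 37 already seen; the sequence cycles without reaching 1.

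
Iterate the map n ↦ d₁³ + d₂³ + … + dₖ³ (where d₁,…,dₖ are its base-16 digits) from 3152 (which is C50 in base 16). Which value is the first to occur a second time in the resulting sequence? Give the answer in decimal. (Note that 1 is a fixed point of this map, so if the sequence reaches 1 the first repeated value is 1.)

2729

3152 = (12,5,0)_16 → 12³ + 5³ + 0³ = 1728 + 125 + 0 = 1853
1853 = (7,3,13)_16 → 7³ + 3³ + 13³ = 343 + 27 + 2197 = 2567
2567 = (10,0,7)_16 → 10³ + 0³ + 7³ = 1000 + 0 + 343 = 1343
1343 = (5,3,15)_16 → 5³ + 3³ + 15³ = 125 + 27 + 3375 = 3527
3527 = (13,12,7)_16 → 13³ + 12³ + 7³ = 2197 + 1728 + 343 = 4268
4268 = (1,0,10,12)_16 → 1³ + 0³ + 10³ + 12³ = 1 + 0 + 1000 + 1728 = 2729
2729 = (10,10,9)_16 → 10³ + 10³ + 9³ = 1000 + 1000 + 729 = 2729  — 2729 already appeared earlier.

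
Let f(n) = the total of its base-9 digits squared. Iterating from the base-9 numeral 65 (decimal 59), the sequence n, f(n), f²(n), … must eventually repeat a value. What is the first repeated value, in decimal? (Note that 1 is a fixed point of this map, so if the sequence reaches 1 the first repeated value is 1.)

65

59 = (6,5)_9 → 6² + 5² = 61
61 = (6,7)_9 → 6² + 7² = 85
85 = (1,0,4)_9 → 1² + 0² + 4² = 17
17 = (1,8)_9 → 1² + 8² = 65
65 = (7,2)_9 → 7² + 2² = 53
53 = (5,8)_9 → 5² + 8² = 89
89 = (1,0,8)_9 → 1² + 0² + 8² = 65  — 65 already appeared earlier.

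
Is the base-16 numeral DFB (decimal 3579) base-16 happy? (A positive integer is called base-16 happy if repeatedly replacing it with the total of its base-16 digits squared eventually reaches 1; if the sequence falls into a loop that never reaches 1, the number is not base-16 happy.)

3579 = (13,15,11)_16 → 13² + 15² + 11² = 515
515 = (2,0,3)_16 → 2² + 0² + 3² = 13
13 = (13)_16 → 13² = 169
169 = (10,9)_16 → 10² + 9² = 181
181 = (11,5)_16 → 11² + 5² = 146
146 = (9,2)_16 → 9² + 2² = 85
85 = (5,5)_16 → 5² + 5² = 50
50 = (3,2)_16 → 3² + 2² = 13  — 13 already seen; the sequence cycles without reaching 1.

not base-16 happy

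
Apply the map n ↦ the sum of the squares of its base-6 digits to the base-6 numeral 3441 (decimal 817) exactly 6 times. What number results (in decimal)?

13

817 = (3,4,4,1)_6 → 3² + 4² + 4² + 1² = 42
42 = (1,1,0)_6 → 1² + 1² + 0² = 2
2 = (2)_6 → 2² = 4
4 = (4)_6 → 4² = 16
16 = (2,4)_6 → 2² + 4² = 20
20 = (3,2)_6 → 3² + 2² = 13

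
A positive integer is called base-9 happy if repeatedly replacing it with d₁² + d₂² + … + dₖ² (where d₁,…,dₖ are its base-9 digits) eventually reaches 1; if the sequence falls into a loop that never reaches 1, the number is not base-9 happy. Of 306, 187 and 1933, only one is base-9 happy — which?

306: 306 → 58 → 52 → 74 → 68 → 74  — repeats 74 (not base-9 happy)
187: 187 → 57 → 45 → 25 → 53 → 89 → 65 → 53  — repeats 53 (not base-9 happy)
1933: 1933 → 127 → 27 → 9 → 1  — reaches 1 (base-9 happy)

1933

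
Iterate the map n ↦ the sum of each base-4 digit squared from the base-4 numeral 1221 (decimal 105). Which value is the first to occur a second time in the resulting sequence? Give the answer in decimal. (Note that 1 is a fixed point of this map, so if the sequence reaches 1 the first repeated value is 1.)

105 = (1,2,2,1)_4 → 1² + 2² + 2² + 1² = 10
10 = (2,2)_4 → 2² + 2² = 8
8 = (2,0)_4 → 2² + 0² = 4
4 = (1,0)_4 → 1² + 0² = 1  — reached the fixed point 1.
1 → 1, so 1 is the first repeated value.

1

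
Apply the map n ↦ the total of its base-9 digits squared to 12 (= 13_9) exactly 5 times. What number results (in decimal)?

12 = (1,3)_9 → 1² + 3² = 10
10 = (1,1)_9 → 1² + 1² = 2
2 = (2)_9 → 2² = 4
4 = (4)_9 → 4² = 16
16 = (1,7)_9 → 1² + 7² = 50

50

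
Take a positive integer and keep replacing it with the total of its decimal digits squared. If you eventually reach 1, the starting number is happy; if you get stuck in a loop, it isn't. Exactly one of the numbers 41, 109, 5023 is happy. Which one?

41: 41 → 17 → 50 → 25 → 29 → 85 → 89 → 145 → 42 → 20 → 4 → 16 → 37 → 58 → 89  — repeats 89 (not happy)
109: 109 → 82 → 68 → 100 → 1  — reaches 1 (happy)
5023: 5023 → 38 → 73 → 58 → 89 → 145 → 42 → 20 → 4 → 16 → 37 → 58  — repeats 58 (not happy)

109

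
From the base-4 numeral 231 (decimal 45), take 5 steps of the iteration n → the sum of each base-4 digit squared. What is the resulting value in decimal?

45 = (2,3,1)_4 → 2² + 3² + 1² = 4 + 9 + 1 = 14
14 = (3,2)_4 → 3² + 2² = 9 + 4 = 13
13 = (3,1)_4 → 3² + 1² = 9 + 1 = 10
10 = (2,2)_4 → 2² + 2² = 4 + 4 = 8
8 = (2,0)_4 → 2² + 0² = 4 + 0 = 4

4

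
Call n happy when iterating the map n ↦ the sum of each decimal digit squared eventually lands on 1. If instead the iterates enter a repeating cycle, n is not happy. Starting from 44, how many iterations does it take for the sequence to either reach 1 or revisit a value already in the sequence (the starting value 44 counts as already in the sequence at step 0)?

44 → 4² + 4² = 32
32 → 3² + 2² = 13
13 → 1² + 3² = 10
10 → 1² + 0² = 1  — reached 1.
That took 4 steps.

4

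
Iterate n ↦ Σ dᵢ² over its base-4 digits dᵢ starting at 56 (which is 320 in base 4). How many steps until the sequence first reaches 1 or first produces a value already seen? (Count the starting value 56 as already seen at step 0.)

5

56 = (3,2,0)_4 → 13
13 = (3,1)_4 → 10
10 = (2,2)_4 → 8
8 = (2,0)_4 → 4
4 = (1,0)_4 → 1  — reached 1.
That took 5 steps.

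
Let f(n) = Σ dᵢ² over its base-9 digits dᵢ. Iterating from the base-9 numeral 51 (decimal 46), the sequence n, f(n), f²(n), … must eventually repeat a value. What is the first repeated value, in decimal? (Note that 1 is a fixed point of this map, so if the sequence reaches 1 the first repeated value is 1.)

46 = (5,1)_9 → 5² + 1² = 25 + 1 = 26
26 = (2,8)_9 → 2² + 8² = 4 + 64 = 68
68 = (7,5)_9 → 7² + 5² = 49 + 25 = 74
74 = (8,2)_9 → 8² + 2² = 64 + 4 = 68  — 68 already appeared earlier.

68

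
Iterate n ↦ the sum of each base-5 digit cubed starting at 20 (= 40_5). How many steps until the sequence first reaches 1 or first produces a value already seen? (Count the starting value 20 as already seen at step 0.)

4

20 = (4,0)_5 → 4³ + 0³ = 64 + 0 = 64
64 = (2,2,4)_5 → 2³ + 2³ + 4³ = 8 + 8 + 64 = 80
80 = (3,1,0)_5 → 3³ + 1³ + 0³ = 27 + 1 + 0 = 28
28 = (1,0,3)_5 → 1³ + 0³ + 3³ = 1 + 0 + 27 = 28  — 28 repeats.
That took 4 steps.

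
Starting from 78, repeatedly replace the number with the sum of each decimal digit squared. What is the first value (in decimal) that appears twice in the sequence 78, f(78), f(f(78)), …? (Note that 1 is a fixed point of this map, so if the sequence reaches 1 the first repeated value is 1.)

4

78 → 7² + 8² = 113
113 → 1² + 1² + 3² = 11
11 → 1² + 1² = 2
2 → 2² = 4
4 → 4² = 16
16 → 1² + 6² = 37
37 → 3² + 7² = 58
58 → 5² + 8² = 89
89 → 8² + 9² = 145
145 → 1² + 4² + 5² = 42
42 → 4² + 2² = 20
20 → 2² + 0² = 4  — 4 already appeared earlier.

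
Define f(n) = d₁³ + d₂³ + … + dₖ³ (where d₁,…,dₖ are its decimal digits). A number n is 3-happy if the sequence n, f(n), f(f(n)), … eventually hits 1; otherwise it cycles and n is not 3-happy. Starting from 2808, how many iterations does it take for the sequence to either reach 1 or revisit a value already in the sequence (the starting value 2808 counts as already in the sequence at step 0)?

9

2808 → 2³ + 8³ + 0³ + 8³ = 1032
1032 → 1³ + 0³ + 3³ + 2³ = 36
36 → 3³ + 6³ = 243
243 → 2³ + 4³ + 3³ = 99
99 → 9³ + 9³ = 1458
1458 → 1³ + 4³ + 5³ + 8³ = 702
702 → 7³ + 0³ + 2³ = 351
351 → 3³ + 5³ + 1³ = 153
153 → 1³ + 5³ + 3³ = 153  — 153 repeats.
That took 9 steps.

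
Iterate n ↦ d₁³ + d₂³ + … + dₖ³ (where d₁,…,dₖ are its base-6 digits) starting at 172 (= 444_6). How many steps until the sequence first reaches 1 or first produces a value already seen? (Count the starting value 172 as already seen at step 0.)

172 = (4,4,4)_6 → 4³ + 4³ + 4³ = 64 + 64 + 64 = 192
192 = (5,2,0)_6 → 5³ + 2³ + 0³ = 125 + 8 + 0 = 133
133 = (3,4,1)_6 → 3³ + 4³ + 1³ = 27 + 64 + 1 = 92
92 = (2,3,2)_6 → 2³ + 3³ + 2³ = 8 + 27 + 8 = 43
43 = (1,1,1)_6 → 1³ + 1³ + 1³ = 1 + 1 + 1 = 3
3 = (3)_6 → 3³ = 27
27 = (4,3)_6 → 4³ + 3³ = 64 + 27 = 91
91 = (2,3,1)_6 → 2³ + 3³ + 1³ = 8 + 27 + 1 = 36
36 = (1,0,0)_6 → 1³ + 0³ + 0³ = 1 + 0 + 0 = 1  — reached 1.
That took 9 steps.

9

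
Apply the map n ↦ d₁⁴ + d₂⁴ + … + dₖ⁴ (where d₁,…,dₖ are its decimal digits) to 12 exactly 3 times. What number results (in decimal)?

288

12 → 1⁴ + 2⁴ = 17
17 → 1⁴ + 7⁴ = 2402
2402 → 2⁴ + 4⁴ + 0⁴ + 2⁴ = 288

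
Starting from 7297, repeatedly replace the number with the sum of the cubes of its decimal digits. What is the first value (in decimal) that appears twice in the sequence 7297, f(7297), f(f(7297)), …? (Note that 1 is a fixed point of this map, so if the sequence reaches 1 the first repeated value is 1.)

1

7297 → 7³ + 2³ + 9³ + 7³ = 343 + 8 + 729 + 343 = 1423
1423 → 1³ + 4³ + 2³ + 3³ = 1 + 64 + 8 + 27 = 100
100 → 1³ + 0³ + 0³ = 1 + 0 + 0 = 1  — reached the fixed point 1.
1 → 1, so 1 is the first repeated value.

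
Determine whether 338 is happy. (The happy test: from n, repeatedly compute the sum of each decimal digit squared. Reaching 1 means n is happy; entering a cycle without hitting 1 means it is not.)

338 → 3² + 3² + 8² = 82
82 → 8² + 2² = 68
68 → 6² + 8² = 100
100 → 1² + 0² + 0² = 1  — reached 1.

happy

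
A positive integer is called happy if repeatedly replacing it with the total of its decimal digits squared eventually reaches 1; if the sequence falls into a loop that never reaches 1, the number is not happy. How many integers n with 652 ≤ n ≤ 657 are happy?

3

652: 652 → 65 → 61 → 37 → 58 → 89 → 145 → 42 → 20 → 4 → 16 → 37  — not happy
653: 653 → 70 → 49 → 97 → 130 → 10 → 1  — happy
654: 654 → 77 → 98 → 145 → 42 → 20 → 4 → 16 → 37 → 58 → 89 → 145  — not happy
655: 655 → 86 → 100 → 1  — happy
656: 656 → 97 → 130 → 10 → 1  — happy
657: 657 → 110 → 2 → 4 → 16 → 37 → 58 → 89 → 145 → 42 → 20 → 4  — not happy
happy: 653, 655, 656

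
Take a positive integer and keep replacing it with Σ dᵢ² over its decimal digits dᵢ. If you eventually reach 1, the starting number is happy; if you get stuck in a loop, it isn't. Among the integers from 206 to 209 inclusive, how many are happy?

1

206: 206 → 40 → 16 → 37 → 58 → 89 → 145 → 42 → 20 → 4 → 16  — not happy
207: 207 → 53 → 34 → 25 → 29 → 85 → 89 → 145 → 42 → 20 → 4 → 16 → 37 → 58 → 89  — not happy
208: 208 → 68 → 100 → 1  — happy
209: 209 → 85 → 89 → 145 → 42 → 20 → 4 → 16 → 37 → 58 → 89  — not happy
happy: 208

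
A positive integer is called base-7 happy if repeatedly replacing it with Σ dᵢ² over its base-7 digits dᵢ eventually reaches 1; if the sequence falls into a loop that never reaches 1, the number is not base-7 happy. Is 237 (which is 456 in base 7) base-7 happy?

not base-7 happy

237 = (4,5,6)_7 → 4² + 5² + 6² = 16 + 25 + 36 = 77
77 = (1,4,0)_7 → 1² + 4² + 0² = 1 + 16 + 0 = 17
17 = (2,3)_7 → 2² + 3² = 4 + 9 = 13
13 = (1,6)_7 → 1² + 6² = 1 + 36 = 37
37 = (5,2)_7 → 5² + 2² = 25 + 4 = 29
29 = (4,1)_7 → 4² + 1² = 16 + 1 = 17  — 17 already seen; the sequence cycles without reaching 1.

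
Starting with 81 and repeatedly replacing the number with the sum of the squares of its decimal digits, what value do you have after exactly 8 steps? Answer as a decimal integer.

20

81 → 8² + 1² = 65
65 → 6² + 5² = 61
61 → 6² + 1² = 37
37 → 3² + 7² = 58
58 → 5² + 8² = 89
89 → 8² + 9² = 145
145 → 1² + 4² + 5² = 42
42 → 4² + 2² = 20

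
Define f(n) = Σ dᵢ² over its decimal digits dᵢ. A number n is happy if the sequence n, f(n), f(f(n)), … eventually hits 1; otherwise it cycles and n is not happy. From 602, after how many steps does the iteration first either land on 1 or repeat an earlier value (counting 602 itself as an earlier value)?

10

602 → 6² + 0² + 2² = 40
40 → 4² + 0² = 16
16 → 1² + 6² = 37
37 → 3² + 7² = 58
58 → 5² + 8² = 89
89 → 8² + 9² = 145
145 → 1² + 4² + 5² = 42
42 → 4² + 2² = 20
20 → 2² + 0² = 4
4 → 4² = 16  — 16 repeats.
That took 10 steps.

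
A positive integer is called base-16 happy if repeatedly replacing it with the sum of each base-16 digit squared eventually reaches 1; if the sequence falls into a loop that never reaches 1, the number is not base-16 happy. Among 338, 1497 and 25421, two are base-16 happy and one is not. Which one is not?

338: 338 → 30 → 197 → 169 → 181 → 146 → 85 → 50 → 13 → 169  — repeats 169 (not base-16 happy)
1497: 1497 → 275 → 11 → 121 → 130 → 68 → 32 → 4 → 16 → 1  — reaches 1 (base-16 happy)
25421: 25421 → 230 → 232 → 260 → 17 → 2 → 4 → 16 → 1  — reaches 1 (base-16 happy)

338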